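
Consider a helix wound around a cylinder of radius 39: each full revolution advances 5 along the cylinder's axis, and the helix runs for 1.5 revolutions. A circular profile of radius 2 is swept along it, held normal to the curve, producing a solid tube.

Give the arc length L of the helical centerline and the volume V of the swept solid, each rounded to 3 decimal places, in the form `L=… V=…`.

L=367.643 V=4619.936

2πR = 2π·39 = 245.044227
per-turn = √(245.044227² + 5²) = √(60046.6732 + 25) = √60071.6732 = 245.095233
L = 1.5 × 245.095233 = 367.642849
V = π·2² × L = 12.566371 × 367.642849 = 4619.936298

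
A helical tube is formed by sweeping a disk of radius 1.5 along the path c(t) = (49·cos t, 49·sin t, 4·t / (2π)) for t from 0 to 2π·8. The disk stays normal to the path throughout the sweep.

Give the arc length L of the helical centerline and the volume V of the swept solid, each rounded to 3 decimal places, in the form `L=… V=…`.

2πR = 2π·49 = 307.876080
per-turn = √(307.876080² + 4²) = √(94787.6807 + 16) = √94803.6807 = 307.902063
L = 8 × 307.902063 = 2463.216507
V = π·1.5² × L = 7.068583 × 2463.216507 = 17411.451489

L=2463.217 V=17411.451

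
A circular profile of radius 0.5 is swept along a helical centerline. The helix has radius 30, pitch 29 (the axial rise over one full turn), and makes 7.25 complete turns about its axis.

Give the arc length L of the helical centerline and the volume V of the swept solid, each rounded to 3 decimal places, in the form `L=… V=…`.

L=1382.672 V=1085.948

2πR = 2π·30 = 188.495559
per-turn = √(188.495559² + 29²) = √(35530.5758 + 841) = √36371.5758 = 190.713334
L = 7.25 × 190.713334 = 1382.671673
V = π·0.5² × L = 0.785398 × 1382.671673 = 1085.947793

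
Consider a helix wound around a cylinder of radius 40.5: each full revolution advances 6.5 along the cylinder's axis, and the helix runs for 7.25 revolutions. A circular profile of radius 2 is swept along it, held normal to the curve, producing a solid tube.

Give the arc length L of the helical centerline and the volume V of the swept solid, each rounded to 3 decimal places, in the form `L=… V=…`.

L=1845.502 V=23191.263

2πR = 2π·40.5 = 254.469005
per-turn = √(254.469005² + 6.5²) = √(64754.4745 + 42.25) = √64796.7245 = 254.552007
L = 7.25 × 254.552007 = 1845.502054
V = π·2² × L = 12.566371 × 1845.502054 = 23191.262776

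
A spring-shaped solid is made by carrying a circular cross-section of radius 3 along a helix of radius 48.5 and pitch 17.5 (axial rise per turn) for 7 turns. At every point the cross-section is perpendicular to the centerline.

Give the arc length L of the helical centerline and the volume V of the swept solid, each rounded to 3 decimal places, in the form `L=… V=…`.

2πR = 2π·48.5 = 304.734487
per-turn = √(304.734487² + 17.5²) = √(92863.1078 + 306.25) = √93169.3578 = 305.236560
L = 7 × 305.236560 = 2136.655923
V = π·3² × L = 28.274334 × 2136.655923 = 60412.522954

L=2136.656 V=60412.523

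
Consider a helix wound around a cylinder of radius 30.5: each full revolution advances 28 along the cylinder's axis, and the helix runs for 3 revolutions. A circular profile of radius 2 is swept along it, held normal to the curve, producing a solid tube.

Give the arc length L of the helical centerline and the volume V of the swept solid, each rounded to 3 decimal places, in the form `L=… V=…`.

2πR = 2π·30.5 = 191.637152
per-turn = √(191.637152² + 28²) = √(36724.7980 + 784) = √37508.7980 = 193.671882
L = 3 × 193.671882 = 581.015647
V = π·2² × L = 12.566371 × 581.015647 = 7301.257950

L=581.016 V=7301.258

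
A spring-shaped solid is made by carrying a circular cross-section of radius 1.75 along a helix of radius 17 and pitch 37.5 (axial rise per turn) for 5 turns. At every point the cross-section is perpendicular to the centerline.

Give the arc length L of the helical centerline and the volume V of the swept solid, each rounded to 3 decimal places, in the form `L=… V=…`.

L=566.028 V=5445.829

2πR = 2π·17 = 106.814150
per-turn = √(106.814150² + 37.5²) = √(11409.2627 + 1406.25) = √12815.5127 = 113.205621
L = 5 × 113.205621 = 566.028106
V = π·1.75² × L = 9.621128 × 566.028106 = 5445.828581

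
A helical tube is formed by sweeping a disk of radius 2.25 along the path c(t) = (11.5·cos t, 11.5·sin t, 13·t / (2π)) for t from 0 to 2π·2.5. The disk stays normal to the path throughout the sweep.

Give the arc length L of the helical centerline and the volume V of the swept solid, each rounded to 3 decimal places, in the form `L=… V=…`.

2πR = 2π·11.5 = 72.256631
per-turn = √(72.256631² + 13²) = √(5221.0207 + 169) = √5390.0207 = 73.416761
L = 2.5 × 73.416761 = 183.541901
V = π·2.25² × L = 15.904313 × 183.541901 = 2919.107813

L=183.542 V=2919.108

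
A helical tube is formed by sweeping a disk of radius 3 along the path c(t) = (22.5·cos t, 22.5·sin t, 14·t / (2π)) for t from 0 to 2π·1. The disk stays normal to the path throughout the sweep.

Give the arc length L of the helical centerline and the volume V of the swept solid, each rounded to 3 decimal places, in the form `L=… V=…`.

2πR = 2π·22.5 = 141.371669
per-turn = √(141.371669² + 14²) = √(19985.9489 + 196) = √20181.9489 = 142.063186
L = 1 × 142.063186 = 142.063186
V = π·3² × L = 28.274334 × 142.063186 = 4016.741963

L=142.063 V=4016.742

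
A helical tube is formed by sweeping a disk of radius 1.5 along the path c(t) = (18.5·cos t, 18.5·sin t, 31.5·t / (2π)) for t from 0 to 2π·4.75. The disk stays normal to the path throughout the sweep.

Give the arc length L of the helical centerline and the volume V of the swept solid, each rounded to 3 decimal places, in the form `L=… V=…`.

L=572.049 V=4043.579

2πR = 2π·18.5 = 116.238928
per-turn = √(116.238928² + 31.5²) = √(13511.4884 + 992.25) = √14503.7384 = 120.431468
L = 4.75 × 120.431468 = 572.049472
V = π·1.5² × L = 7.068583 × 572.049472 = 4043.579441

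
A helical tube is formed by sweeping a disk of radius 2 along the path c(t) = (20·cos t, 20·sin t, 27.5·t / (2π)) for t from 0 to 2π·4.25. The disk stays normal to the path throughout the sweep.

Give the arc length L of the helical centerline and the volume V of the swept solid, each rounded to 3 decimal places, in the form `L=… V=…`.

L=546.710 V=6870.155

2πR = 2π·20 = 125.663706
per-turn = √(125.663706² + 27.5²) = √(15791.3670 + 756.25) = √16547.6170 = 128.637541
L = 4.25 × 128.637541 = 546.709551
V = π·2² × L = 12.566371 × 546.709551 = 6870.154832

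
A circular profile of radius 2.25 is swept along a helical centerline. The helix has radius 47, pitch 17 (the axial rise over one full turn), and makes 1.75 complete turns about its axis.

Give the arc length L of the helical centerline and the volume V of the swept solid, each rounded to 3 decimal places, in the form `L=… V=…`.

2πR = 2π·47 = 295.309709
per-turn = √(295.309709² + 17²) = √(87207.8245 + 289) = √87496.8245 = 295.798622
L = 1.75 × 295.798622 = 517.647588
V = π·2.25² × L = 15.904313 × 517.647588 = 8232.829159

L=517.648 V=8232.829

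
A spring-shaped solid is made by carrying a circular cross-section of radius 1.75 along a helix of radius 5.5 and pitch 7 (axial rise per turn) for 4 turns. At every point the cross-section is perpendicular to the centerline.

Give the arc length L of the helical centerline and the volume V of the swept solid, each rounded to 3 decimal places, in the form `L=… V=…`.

L=141.037 V=1356.939

2πR = 2π·5.5 = 34.557519
per-turn = √(34.557519² + 7²) = √(1194.2221 + 49) = √1243.2221 = 35.259355
L = 4 × 35.259355 = 141.037421
V = π·1.75² × L = 9.621128 × 141.037421 = 1356.939010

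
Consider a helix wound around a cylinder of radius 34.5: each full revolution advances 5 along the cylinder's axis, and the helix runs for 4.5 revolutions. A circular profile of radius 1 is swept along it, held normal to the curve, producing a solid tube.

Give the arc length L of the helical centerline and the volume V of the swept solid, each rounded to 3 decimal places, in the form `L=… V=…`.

L=975.724 V=3065.327

2πR = 2π·34.5 = 216.769893
per-turn = √(216.769893² + 5²) = √(46989.1866 + 25) = √47014.1866 = 216.827550
L = 4.5 × 216.827550 = 975.723976
V = π·1² × L = 3.141593 × 975.723976 = 3065.327276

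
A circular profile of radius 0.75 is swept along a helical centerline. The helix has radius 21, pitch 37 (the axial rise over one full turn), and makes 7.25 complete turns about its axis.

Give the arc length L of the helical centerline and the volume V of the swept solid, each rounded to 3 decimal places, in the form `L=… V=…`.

2πR = 2π·21 = 131.946891
per-turn = √(131.946891² + 37²) = √(17409.9822 + 1369) = √18778.9822 = 137.036426
L = 7.25 × 137.036426 = 993.514091
V = π·0.75² × L = 1.767146 × 993.514091 = 1755.684321

L=993.514 V=1755.684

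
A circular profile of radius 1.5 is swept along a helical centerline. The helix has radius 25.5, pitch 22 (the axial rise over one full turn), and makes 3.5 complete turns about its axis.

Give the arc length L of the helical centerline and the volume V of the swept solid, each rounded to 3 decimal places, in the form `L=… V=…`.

2πR = 2π·25.5 = 160.221225
per-turn = √(160.221225² + 22²) = √(25670.8410 + 484) = √26154.8410 = 161.724584
L = 3.5 × 161.724584 = 566.036044
V = π·1.5² × L = 7.068583 × 566.036044 = 4001.073023

L=566.036 V=4001.073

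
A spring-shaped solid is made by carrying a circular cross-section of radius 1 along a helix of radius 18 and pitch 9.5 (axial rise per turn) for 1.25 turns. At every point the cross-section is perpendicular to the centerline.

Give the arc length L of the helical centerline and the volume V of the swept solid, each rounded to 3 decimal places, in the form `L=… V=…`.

L=141.870 V=445.696

2πR = 2π·18 = 113.097336
per-turn = √(113.097336² + 9.5²) = √(12791.0073 + 90.25) = √12881.2573 = 113.495627
L = 1.25 × 113.495627 = 141.869534
V = π·1² × L = 3.141593 × 141.869534 = 445.696284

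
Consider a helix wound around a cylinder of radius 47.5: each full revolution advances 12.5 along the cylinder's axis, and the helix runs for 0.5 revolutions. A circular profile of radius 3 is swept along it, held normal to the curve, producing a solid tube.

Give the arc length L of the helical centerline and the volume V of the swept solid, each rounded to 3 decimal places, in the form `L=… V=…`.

L=149.356 V=4222.955

2πR = 2π·47.5 = 298.451302
per-turn = √(298.451302² + 12.5²) = √(89073.1797 + 156.25) = √89229.4297 = 298.712955
L = 0.5 × 298.712955 = 149.356478
V = π·3² × L = 28.274334 × 149.356478 = 4222.954918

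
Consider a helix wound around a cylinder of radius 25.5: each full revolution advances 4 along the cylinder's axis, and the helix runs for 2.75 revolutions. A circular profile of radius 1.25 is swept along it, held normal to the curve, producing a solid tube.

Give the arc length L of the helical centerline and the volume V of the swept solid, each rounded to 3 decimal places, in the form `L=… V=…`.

2πR = 2π·25.5 = 160.221225
per-turn = √(160.221225² + 4²) = √(25670.8410 + 16) = √25686.8410 = 160.271149
L = 2.75 × 160.271149 = 440.745658
V = π·1.25² × L = 4.908739 × 440.745658 = 2163.505192

L=440.746 V=2163.505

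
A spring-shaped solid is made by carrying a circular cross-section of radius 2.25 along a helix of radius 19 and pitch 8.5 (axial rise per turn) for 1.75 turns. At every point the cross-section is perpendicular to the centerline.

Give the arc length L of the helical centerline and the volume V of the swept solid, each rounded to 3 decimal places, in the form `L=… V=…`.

L=209.445 V=3331.076

2πR = 2π·19 = 119.380521
per-turn = √(119.380521² + 8.5²) = √(14251.7088 + 72.25) = √14323.9588 = 119.682742
L = 1.75 × 119.682742 = 209.444799
V = π·2.25² × L = 15.904313 × 209.444799 = 3331.075594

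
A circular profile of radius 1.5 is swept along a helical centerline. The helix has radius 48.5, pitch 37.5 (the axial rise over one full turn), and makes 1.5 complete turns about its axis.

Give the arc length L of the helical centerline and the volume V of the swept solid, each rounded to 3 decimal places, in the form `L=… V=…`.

L=460.550 V=3255.434

2πR = 2π·48.5 = 304.734487
per-turn = √(304.734487² + 37.5²) = √(92863.1078 + 1406.25) = √94269.3578 = 307.033154
L = 1.5 × 307.033154 = 460.549731
V = π·1.5² × L = 7.068583 × 460.549731 = 3255.434219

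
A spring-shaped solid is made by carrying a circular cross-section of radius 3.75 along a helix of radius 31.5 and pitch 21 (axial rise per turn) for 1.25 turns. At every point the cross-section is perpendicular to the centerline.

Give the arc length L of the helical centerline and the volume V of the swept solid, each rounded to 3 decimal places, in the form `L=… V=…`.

L=248.789 V=10991.167

2πR = 2π·31.5 = 197.920337
per-turn = √(197.920337² + 21²) = √(39172.4599 + 441) = √39613.4599 = 199.031304
L = 1.25 × 199.031304 = 248.789130
V = π·3.75² × L = 44.178647 × 248.789130 = 10991.167060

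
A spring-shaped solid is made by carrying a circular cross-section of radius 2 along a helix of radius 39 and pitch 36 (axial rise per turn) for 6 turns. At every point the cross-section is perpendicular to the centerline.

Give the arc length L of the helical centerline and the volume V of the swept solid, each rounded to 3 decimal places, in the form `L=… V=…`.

2πR = 2π·39 = 245.044227
per-turn = √(245.044227² + 36²) = √(60046.6732 + 1296) = √61342.6732 = 247.674531
L = 6 × 247.674531 = 1486.047184
V = π·2² × L = 12.566371 × 1486.047184 = 18674.219670

L=1486.047 V=18674.220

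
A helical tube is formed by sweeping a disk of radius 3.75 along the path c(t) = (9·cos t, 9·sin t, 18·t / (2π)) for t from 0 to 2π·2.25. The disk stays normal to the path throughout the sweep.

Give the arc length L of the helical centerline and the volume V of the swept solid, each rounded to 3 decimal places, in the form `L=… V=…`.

2πR = 2π·9 = 56.548668
per-turn = √(56.548668² + 18²) = √(3197.7518 + 324) = √3521.7518 = 59.344350
L = 2.25 × 59.344350 = 133.524787
V = π·3.75² × L = 44.178647 × 133.524787 = 5898.944369

L=133.525 V=5898.944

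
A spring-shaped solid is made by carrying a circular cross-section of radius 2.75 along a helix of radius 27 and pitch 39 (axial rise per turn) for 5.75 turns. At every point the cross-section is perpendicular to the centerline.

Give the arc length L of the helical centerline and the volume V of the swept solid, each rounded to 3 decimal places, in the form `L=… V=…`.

L=1000.909 V=23779.894

2πR = 2π·27 = 169.646003
per-turn = √(169.646003² + 39²) = √(28779.7664 + 1521) = √30300.7664 = 174.071153
L = 5.75 × 174.071153 = 1000.909132
V = π·2.75² × L = 23.758294 × 1000.909132 = 23779.893865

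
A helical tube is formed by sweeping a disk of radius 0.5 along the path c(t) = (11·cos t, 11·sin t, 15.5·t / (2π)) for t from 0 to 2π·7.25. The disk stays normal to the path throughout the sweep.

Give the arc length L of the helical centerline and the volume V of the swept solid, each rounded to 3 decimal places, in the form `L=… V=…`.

2πR = 2π·11 = 69.115038
per-turn = √(69.115038² + 15.5²) = √(4776.8885 + 240.25) = √5017.1385 = 70.831762
L = 7.25 × 70.831762 = 513.530276
V = π·0.5² × L = 0.785398 × 513.530276 = 403.325735

L=513.530 V=403.326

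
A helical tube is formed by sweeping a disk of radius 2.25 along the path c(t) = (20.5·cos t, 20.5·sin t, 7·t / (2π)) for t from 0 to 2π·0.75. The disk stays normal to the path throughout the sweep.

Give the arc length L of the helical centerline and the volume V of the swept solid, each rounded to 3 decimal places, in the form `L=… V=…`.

2πR = 2π·20.5 = 128.805299
per-turn = √(128.805299² + 7²) = √(16590.8050 + 49) = √16639.8050 = 128.995368
L = 0.75 × 128.995368 = 96.746526
V = π·2.25² × L = 15.904313 × 96.746526 = 1538.687014

L=96.747 V=1538.687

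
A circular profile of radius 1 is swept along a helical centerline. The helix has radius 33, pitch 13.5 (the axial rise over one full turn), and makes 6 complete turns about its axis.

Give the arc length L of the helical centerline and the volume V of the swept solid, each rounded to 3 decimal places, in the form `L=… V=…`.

L=1246.705 V=3916.639

2πR = 2π·33 = 207.345115
per-turn = √(207.345115² + 13.5²) = √(42991.9968 + 182.25) = √43174.2468 = 207.784135
L = 6 × 207.784135 = 1246.704810
V = π·1² × L = 3.141593 × 1246.704810 = 3916.638673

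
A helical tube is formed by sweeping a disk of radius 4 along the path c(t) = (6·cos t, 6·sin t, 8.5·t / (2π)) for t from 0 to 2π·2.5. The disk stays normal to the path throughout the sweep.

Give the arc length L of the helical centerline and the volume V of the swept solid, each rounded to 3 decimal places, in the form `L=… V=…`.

2πR = 2π·6 = 37.699112
per-turn = √(37.699112² + 8.5²) = √(1421.2230 + 72.25) = √1493.4730 = 38.645479
L = 2.5 × 38.645479 = 96.613697
V = π·4² × L = 50.265482 × 96.613697 = 4856.334095

L=96.614 V=4856.334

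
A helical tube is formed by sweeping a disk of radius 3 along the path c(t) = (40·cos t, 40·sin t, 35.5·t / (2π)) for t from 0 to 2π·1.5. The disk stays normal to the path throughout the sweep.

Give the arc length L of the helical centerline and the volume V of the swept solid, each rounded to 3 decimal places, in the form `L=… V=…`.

2πR = 2π·40 = 251.327412
per-turn = √(251.327412² + 35.5²) = √(63165.4682 + 1260.25) = √64425.7182 = 253.822218
L = 1.5 × 253.822218 = 380.733326
V = π·3² × L = 28.274334 × 380.733326 = 10764.981192

L=380.733 V=10764.981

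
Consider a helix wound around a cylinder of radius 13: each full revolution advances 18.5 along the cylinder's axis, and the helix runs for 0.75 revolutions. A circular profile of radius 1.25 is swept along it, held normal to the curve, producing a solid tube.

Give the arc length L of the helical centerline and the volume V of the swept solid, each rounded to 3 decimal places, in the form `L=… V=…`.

2πR = 2π·13 = 81.681409
per-turn = √(81.681409² + 18.5²) = √(6671.8526 + 342.25) = √7014.1026 = 83.750239
L = 0.75 × 83.750239 = 62.812679
V = π·1.25² × L = 4.908739 × 62.812679 = 308.331019

L=62.813 V=308.331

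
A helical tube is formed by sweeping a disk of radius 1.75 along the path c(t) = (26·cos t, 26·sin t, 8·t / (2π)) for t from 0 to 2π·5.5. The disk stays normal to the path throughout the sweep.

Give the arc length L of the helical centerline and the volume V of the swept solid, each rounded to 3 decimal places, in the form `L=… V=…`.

2πR = 2π·26 = 163.362818
per-turn = √(163.362818² + 8²) = √(26687.4103 + 64) = √26751.4103 = 163.558584
L = 5.5 × 163.558584 = 899.572210
V = π·1.75² × L = 9.621128 × 899.572210 = 8654.898932

L=899.572 V=8654.899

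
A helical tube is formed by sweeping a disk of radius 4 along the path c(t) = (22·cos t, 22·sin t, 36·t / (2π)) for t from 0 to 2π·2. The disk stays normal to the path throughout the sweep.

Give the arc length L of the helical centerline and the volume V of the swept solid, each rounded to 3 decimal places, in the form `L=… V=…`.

L=285.682 V=14359.945

2πR = 2π·22 = 138.230077
per-turn = √(138.230077² + 36²) = √(19107.5541 + 1296) = √20403.5541 = 142.841010
L = 2 × 142.841010 = 285.682020
V = π·4² × L = 50.265482 × 285.682020 = 14359.944559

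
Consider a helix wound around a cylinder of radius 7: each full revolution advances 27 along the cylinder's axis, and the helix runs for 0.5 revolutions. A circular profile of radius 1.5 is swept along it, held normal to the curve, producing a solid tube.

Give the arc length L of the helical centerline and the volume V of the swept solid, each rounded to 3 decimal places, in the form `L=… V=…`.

L=25.804 V=182.400

2πR = 2π·7 = 43.982297
per-turn = √(43.982297² + 27²) = √(1934.4425 + 729) = √2663.4425 = 51.608550
L = 0.5 × 51.608550 = 25.804275
V = π·1.5² × L = 7.068583 × 25.804275 = 182.399673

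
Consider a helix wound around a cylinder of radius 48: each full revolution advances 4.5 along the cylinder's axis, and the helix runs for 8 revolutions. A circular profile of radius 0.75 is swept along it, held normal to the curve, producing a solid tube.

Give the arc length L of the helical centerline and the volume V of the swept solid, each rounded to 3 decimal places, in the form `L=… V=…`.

2πR = 2π·48 = 301.592895
per-turn = √(301.592895² + 4.5²) = √(90958.2742 + 20.25) = √90978.5242 = 301.626465
L = 8 × 301.626465 = 2413.011717
V = π·0.75² × L = 1.767146 × 2413.011717 = 4264.143684

L=2413.012 V=4264.144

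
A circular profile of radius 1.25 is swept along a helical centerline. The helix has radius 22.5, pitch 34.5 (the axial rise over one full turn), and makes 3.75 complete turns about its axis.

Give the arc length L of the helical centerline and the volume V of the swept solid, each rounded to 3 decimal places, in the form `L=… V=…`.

L=545.702 V=2678.707

2πR = 2π·22.5 = 141.371669
per-turn = √(141.371669² + 34.5²) = √(19985.9489 + 1190.25) = √21176.1989 = 145.520442
L = 3.75 × 145.520442 = 545.701656
V = π·1.25² × L = 4.908739 × 545.701656 = 2678.706739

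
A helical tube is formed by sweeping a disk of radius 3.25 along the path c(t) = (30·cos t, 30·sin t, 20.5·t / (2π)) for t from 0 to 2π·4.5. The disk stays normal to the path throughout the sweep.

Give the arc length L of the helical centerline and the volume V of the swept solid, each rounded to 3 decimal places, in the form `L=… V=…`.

L=853.232 V=28312.847

2πR = 2π·30 = 188.495559
per-turn = √(188.495559² + 20.5²) = √(35530.5758 + 420.25) = √35950.8258 = 189.607030
L = 4.5 × 189.607030 = 853.231635
V = π·3.25² × L = 33.183072 × 853.231635 = 28312.847128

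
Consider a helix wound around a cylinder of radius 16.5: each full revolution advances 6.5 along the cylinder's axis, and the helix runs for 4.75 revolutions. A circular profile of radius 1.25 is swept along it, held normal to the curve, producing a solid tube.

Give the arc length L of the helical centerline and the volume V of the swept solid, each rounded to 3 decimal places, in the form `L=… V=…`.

L=493.412 V=2422.028

2πR = 2π·16.5 = 103.672558
per-turn = √(103.672558² + 6.5²) = √(10747.9992 + 42.25) = √10790.2492 = 103.876124
L = 4.75 × 103.876124 = 493.411590
V = π·1.25² × L = 4.908739 × 493.411590 = 2422.028480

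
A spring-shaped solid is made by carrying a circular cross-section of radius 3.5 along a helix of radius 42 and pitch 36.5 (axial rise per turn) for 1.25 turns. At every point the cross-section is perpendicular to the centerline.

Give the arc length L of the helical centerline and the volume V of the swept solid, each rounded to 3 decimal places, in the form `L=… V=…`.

L=333.008 V=12815.632

2πR = 2π·42 = 263.893783
per-turn = √(263.893783² + 36.5²) = √(69639.9287 + 1332.25) = √70972.1787 = 266.406041
L = 1.25 × 266.406041 = 333.007551
V = π·3.5² × L = 38.484510 × 333.007551 = 12815.632436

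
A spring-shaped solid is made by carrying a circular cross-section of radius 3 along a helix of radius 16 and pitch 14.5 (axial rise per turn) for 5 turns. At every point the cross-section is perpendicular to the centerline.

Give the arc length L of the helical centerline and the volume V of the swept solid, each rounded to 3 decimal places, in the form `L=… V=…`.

2πR = 2π·16 = 100.530965
per-turn = √(100.530965² + 14.5²) = √(10106.4749 + 210.25) = √10316.7249 = 101.571280
L = 5 × 101.571280 = 507.856400
V = π·3² × L = 28.274334 × 507.856400 = 14359.301408

L=507.856 V=14359.301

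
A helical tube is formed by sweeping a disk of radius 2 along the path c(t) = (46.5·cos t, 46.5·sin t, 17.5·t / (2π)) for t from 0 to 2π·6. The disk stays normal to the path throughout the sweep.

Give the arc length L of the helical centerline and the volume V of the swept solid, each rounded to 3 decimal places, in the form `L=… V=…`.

2πR = 2π·46.5 = 292.168117
per-turn = √(292.168117² + 17.5²) = √(85362.2085 + 306.25) = √85668.4585 = 292.691746
L = 6 × 292.691746 = 1756.150479
V = π·2² × L = 12.566371 × 1756.150479 = 22068.437773

L=1756.150 V=22068.438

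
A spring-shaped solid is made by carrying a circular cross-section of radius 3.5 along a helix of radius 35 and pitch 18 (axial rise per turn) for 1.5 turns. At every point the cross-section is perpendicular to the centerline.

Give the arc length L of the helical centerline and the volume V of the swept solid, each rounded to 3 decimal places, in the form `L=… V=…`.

L=330.970 V=12737.233

2πR = 2π·35 = 219.911486
per-turn = √(219.911486² + 18²) = √(48361.0616 + 324) = √48685.0616 = 220.646916
L = 1.5 × 220.646916 = 330.970374
V = π·3.5² × L = 38.484510 × 330.970374 = 12737.232673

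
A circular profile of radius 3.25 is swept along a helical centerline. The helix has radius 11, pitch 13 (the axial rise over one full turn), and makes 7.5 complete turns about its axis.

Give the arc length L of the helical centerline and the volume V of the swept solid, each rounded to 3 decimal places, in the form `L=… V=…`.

L=527.453 V=17502.497

2πR = 2π·11 = 69.115038
per-turn = √(69.115038² + 13²) = √(4776.8885 + 169) = √4945.8885 = 70.327011
L = 7.5 × 70.327011 = 527.452585
V = π·3.25² × L = 33.183072 × 527.452585 = 17502.497330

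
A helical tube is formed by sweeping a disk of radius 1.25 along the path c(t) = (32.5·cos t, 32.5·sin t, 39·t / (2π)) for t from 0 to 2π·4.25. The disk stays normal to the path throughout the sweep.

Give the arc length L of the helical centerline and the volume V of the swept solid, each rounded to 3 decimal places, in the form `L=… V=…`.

L=883.551 V=4337.122

2πR = 2π·32.5 = 204.203522
per-turn = √(204.203522² + 39²) = √(41699.0786 + 1521) = √43220.0786 = 207.894393
L = 4.25 × 207.894393 = 883.551170
V = π·1.25² × L = 4.908739 × 883.551170 = 4337.121663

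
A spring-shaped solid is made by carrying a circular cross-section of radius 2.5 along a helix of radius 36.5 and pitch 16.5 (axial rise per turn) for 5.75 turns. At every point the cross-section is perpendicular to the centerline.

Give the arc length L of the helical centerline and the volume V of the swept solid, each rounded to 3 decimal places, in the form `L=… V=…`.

L=1322.092 V=25959.217

2πR = 2π·36.5 = 229.336264
per-turn = √(229.336264² + 16.5²) = √(52595.1219 + 272.25) = √52867.3719 = 229.929058
L = 5.75 × 229.929058 = 1322.092085
V = π·2.5² × L = 19.634954 × 1322.092085 = 25959.217390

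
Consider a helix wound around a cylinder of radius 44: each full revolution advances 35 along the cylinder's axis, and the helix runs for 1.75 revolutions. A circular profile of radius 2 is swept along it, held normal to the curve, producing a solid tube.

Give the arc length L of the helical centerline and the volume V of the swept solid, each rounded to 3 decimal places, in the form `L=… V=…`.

2πR = 2π·44 = 276.460154
per-turn = √(276.460154² + 35²) = √(76430.2165 + 1225) = √77655.2165 = 278.666856
L = 1.75 × 278.666856 = 487.666998
V = π·2² × L = 12.566371 × 487.666998 = 6128.204227

L=487.667 V=6128.204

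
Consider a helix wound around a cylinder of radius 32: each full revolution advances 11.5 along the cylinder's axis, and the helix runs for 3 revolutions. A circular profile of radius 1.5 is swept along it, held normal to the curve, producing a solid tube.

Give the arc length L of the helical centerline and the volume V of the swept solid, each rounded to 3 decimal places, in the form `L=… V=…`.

2πR = 2π·32 = 201.061930
per-turn = √(201.061930² + 11.5²) = √(40425.8996 + 132.25) = √40558.1496 = 201.390540
L = 3 × 201.390540 = 604.171620
V = π·1.5² × L = 7.068583 × 604.171620 = 4270.637528

L=604.172 V=4270.638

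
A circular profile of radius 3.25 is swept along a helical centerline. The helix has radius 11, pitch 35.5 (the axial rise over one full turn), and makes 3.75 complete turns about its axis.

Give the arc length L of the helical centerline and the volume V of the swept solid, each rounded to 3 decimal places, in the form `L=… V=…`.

L=291.371 V=9668.596

2πR = 2π·11 = 69.115038
per-turn = √(69.115038² + 35.5²) = √(4776.8885 + 1260.25) = √6037.1385 = 77.699025
L = 3.75 × 77.699025 = 291.371345
V = π·3.25² × L = 33.183072 × 291.371345 = 9668.596431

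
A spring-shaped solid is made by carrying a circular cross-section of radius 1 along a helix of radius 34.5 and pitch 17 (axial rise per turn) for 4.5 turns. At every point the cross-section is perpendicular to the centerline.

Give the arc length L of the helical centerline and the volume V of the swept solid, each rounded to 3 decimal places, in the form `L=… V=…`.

2πR = 2π·34.5 = 216.769893
per-turn = √(216.769893² + 17²) = √(46989.1866 + 289) = √47278.1866 = 217.435477
L = 4.5 × 217.435477 = 978.459645
V = π·1² × L = 3.141593 × 978.459645 = 3073.921634

L=978.460 V=3073.922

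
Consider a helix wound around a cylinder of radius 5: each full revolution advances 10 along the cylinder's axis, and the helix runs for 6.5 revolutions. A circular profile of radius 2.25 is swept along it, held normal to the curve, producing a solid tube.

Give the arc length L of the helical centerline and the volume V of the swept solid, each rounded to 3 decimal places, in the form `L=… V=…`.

2πR = 2π·5 = 31.415927
per-turn = √(31.415927² + 10²) = √(986.9604 + 100) = √1086.9604 = 32.969083
L = 6.5 × 32.969083 = 214.299040
V = π·2.25² × L = 15.904313 × 214.299040 = 3408.278969

L=214.299 V=3408.279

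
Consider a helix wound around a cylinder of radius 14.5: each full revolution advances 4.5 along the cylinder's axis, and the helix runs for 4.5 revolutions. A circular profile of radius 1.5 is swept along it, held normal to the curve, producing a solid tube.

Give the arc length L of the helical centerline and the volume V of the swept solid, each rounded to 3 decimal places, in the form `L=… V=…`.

L=410.478 V=2901.495

2πR = 2π·14.5 = 91.106187
per-turn = √(91.106187² + 4.5²) = √(8300.3373 + 20.25) = √8320.5873 = 91.217253
L = 4.5 × 91.217253 = 410.477640
V = π·1.5² × L = 7.068583 × 410.477640 = 2901.495460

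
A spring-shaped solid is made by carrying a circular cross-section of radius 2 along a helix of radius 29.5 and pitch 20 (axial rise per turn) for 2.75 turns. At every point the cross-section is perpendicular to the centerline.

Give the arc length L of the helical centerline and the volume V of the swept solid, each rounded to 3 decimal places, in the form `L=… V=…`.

2πR = 2π·29.5 = 185.353967
per-turn = √(185.353967² + 20²) = √(34356.0929 + 400) = √34756.0929 = 186.429861
L = 2.75 × 186.429861 = 512.682117
V = π·2² × L = 12.566371 × 512.682117 = 6442.553485

L=512.682 V=6442.553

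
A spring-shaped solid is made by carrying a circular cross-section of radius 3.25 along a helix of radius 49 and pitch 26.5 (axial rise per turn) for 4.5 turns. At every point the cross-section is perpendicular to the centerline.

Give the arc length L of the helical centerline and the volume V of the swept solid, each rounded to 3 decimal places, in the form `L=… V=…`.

L=1390.565 V=46143.220

2πR = 2π·49 = 307.876080
per-turn = √(307.876080² + 26.5²) = √(94787.6807 + 702.25) = √95489.9307 = 309.014451
L = 4.5 × 309.014451 = 1390.565028
V = π·3.25² × L = 33.183072 × 1390.565028 = 46143.219993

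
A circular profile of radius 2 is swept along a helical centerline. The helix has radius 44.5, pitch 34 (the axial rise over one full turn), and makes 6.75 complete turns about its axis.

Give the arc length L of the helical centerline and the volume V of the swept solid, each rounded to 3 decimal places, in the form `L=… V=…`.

2πR = 2π·44.5 = 279.601746
per-turn = √(279.601746² + 34²) = √(78177.1365 + 1156) = √79333.1365 = 281.661386
L = 6.75 × 281.661386 = 1901.214357
V = π·2² × L = 12.566371 × 1901.214357 = 23891.364223

L=1901.214 V=23891.364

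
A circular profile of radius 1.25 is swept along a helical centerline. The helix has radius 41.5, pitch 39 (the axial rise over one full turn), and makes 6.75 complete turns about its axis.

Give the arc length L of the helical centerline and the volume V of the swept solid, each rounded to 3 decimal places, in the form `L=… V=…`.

L=1779.655 V=8735.862

2πR = 2π·41.5 = 260.752190
per-turn = √(260.752190² + 39²) = √(67991.7047 + 1521) = √69512.7047 = 263.652621
L = 6.75 × 263.652621 = 1779.655194
V = π·1.25² × L = 4.908739 × 1779.655194 = 8735.862004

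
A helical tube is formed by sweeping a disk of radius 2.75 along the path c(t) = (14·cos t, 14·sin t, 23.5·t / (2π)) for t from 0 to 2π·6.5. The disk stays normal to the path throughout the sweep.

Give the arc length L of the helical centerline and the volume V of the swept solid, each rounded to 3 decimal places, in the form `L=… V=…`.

L=591.822 V=14060.683

2πR = 2π·14 = 87.964594
per-turn = √(87.964594² + 23.5²) = √(7737.7699 + 552.25) = √8290.0199 = 91.049546
L = 6.5 × 91.049546 = 591.822050
V = π·2.75² × L = 23.758294 × 591.822050 = 14060.682518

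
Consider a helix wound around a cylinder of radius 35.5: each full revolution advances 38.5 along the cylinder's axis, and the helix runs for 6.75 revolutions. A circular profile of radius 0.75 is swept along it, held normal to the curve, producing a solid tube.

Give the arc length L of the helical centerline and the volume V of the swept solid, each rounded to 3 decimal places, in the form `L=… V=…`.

2πR = 2π·35.5 = 223.053078
per-turn = √(223.053078² + 38.5²) = √(49752.6758 + 1482.25) = √51234.9258 = 226.351333
L = 6.75 × 226.351333 = 1527.871495
V = π·0.75² × L = 1.767146 × 1527.871495 = 2699.971799

L=1527.871 V=2699.972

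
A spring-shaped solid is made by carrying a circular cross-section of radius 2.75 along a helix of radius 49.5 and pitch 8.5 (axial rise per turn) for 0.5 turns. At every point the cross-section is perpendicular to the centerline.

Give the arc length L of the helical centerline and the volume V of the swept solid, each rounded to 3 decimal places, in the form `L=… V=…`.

2πR = 2π·49.5 = 311.017673
per-turn = √(311.017673² + 8.5²) = √(96731.9927 + 72.25) = √96804.2427 = 311.133802
L = 0.5 × 311.133802 = 155.566901
V = π·2.75² × L = 23.758294 × 155.566901 = 3696.004239

L=155.567 V=3696.004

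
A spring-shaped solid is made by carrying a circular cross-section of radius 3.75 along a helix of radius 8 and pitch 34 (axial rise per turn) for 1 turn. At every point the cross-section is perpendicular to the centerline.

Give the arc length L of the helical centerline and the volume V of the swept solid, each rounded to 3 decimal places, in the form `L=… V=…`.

L=60.685 V=2680.963

2πR = 2π·8 = 50.265482
per-turn = √(50.265482² + 34²) = √(2526.6187 + 1156) = √3682.6187 = 60.684584
L = 1 × 60.684584 = 60.684584
V = π·3.75² × L = 44.178647 × 60.684584 = 2680.962793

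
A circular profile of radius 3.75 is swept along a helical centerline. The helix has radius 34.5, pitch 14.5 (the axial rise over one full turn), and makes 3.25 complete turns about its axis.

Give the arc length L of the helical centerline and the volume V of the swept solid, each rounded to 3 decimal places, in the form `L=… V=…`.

2πR = 2π·34.5 = 216.769893
per-turn = √(216.769893² + 14.5²) = √(46989.1866 + 210.25) = √47199.4366 = 217.254313
L = 3.25 × 217.254313 = 706.076518
V = π·3.75² × L = 44.178647 × 706.076518 = 31193.505005

L=706.077 V=31193.505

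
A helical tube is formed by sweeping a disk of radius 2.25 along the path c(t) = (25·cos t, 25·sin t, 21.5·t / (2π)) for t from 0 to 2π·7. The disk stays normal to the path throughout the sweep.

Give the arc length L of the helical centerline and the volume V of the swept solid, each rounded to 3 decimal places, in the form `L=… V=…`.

L=1109.809 V=17650.755

2πR = 2π·25 = 157.079633
per-turn = √(157.079633² + 21.5²) = √(24674.0110 + 462.25) = √25136.2610 = 158.544193
L = 7 × 158.544193 = 1109.809348
V = π·2.25² × L = 15.904313 × 1109.809348 = 17650.755030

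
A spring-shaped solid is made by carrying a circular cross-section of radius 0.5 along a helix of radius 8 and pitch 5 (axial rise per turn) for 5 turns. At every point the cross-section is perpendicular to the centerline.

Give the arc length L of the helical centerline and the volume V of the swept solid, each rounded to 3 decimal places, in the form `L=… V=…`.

2πR = 2π·8 = 50.265482
per-turn = √(50.265482² + 5²) = √(2526.6187 + 25) = √2551.6187 = 50.513550
L = 5 × 50.513550 = 252.567750
V = π·0.5² × L = 0.785398 × 252.567750 = 198.366247

L=252.568 V=198.366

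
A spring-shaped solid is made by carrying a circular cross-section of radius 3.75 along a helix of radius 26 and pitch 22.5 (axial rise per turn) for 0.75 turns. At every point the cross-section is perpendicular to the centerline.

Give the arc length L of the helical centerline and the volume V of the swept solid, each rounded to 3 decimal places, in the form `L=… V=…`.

L=123.679 V=5463.960

2πR = 2π·26 = 163.362818
per-turn = √(163.362818² + 22.5²) = √(26687.4103 + 506.25) = √27193.6603 = 164.905004
L = 0.75 × 164.905004 = 123.678753
V = π·3.75² × L = 44.178647 × 123.678753 = 5463.959928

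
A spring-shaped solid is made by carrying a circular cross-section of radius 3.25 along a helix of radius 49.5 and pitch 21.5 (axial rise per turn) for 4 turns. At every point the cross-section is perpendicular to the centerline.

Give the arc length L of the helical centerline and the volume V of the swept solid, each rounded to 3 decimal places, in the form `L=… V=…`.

L=1247.040 V=41380.607

2πR = 2π·49.5 = 311.017673
per-turn = √(311.017673² + 21.5²) = √(96731.9927 + 462.25) = √97194.2427 = 311.759912
L = 4 × 311.759912 = 1247.039648
V = π·3.25² × L = 33.183072 × 1247.039648 = 41380.606931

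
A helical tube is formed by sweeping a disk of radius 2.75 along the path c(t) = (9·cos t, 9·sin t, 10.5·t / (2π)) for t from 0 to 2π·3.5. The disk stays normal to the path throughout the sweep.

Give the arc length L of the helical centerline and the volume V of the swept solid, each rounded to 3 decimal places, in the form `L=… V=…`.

2πR = 2π·9 = 56.548668
per-turn = √(56.548668² + 10.5²) = √(3197.7518 + 110.25) = √3308.0018 = 57.515231
L = 3.5 × 57.515231 = 201.303309
V = π·2.75² × L = 23.758294 × 201.303309 = 4782.623297

L=201.303 V=4782.623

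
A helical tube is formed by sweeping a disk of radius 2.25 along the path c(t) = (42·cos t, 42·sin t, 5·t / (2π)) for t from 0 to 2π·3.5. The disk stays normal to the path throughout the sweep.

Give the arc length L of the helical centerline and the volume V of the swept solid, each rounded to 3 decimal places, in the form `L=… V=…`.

2πR = 2π·42 = 263.893783
per-turn = √(263.893783² + 5²) = √(69639.9287 + 25) = √69664.9287 = 263.941146
L = 3.5 × 263.941146 = 923.794012
V = π·2.25² × L = 15.904313 × 923.794012 = 14692.308933

L=923.794 V=14692.309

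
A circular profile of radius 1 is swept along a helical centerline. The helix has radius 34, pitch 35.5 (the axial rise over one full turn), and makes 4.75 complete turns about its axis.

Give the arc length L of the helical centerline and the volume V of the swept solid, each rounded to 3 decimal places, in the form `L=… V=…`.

L=1028.650 V=3231.599

2πR = 2π·34 = 213.628300
per-turn = √(213.628300² + 35.5²) = √(45637.0508 + 1260.25) = √46897.3008 = 216.557846
L = 4.75 × 216.557846 = 1028.649769
V = π·1² × L = 3.141593 × 1028.649769 = 3231.598559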